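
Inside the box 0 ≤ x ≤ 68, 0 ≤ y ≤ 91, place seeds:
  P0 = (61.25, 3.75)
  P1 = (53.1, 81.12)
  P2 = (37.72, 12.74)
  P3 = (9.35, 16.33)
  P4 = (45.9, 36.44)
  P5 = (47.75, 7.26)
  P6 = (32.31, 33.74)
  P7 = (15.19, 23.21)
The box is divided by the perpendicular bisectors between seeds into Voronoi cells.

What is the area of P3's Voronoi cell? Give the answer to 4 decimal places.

Area of P3's cell: 463.0283

1. box [0,68]×[0,91]: [(0, 0) (68, 0) (68, 91) (0, 91)]
2. ⊥bis P3·P0 via (35.3,10.04): [(0, 0) (32.8664, 0) (54.9238, 91) (0, 91)]  |A|=3994.456
3. ⊥bis P3·P1 via (31.225,48.725): [(0, 69.8099) (0, 0) (32.8664, 0) (42.7848, 40.9192)]  |A|=2165.8345
4. ⊥bis P3·P2 via (23.535,14.535): [(28.1263, 50.8175) (0, 69.8099) (0, 0) (21.6957, 0)]  |A|=1533.0067
5. ⊥bis P3·P4 via (27.625,26.385): [(25.5189, 30.2128) (5.9388, 65.7997) (0, 69.8099) (0, 0) (21.6957, 0)]  |A|=1284.8928
6. ⊥bis P3·P5 via (28.55,11.795): [(25.5189, 30.2128) (5.9388, 65.7997) (0, 69.8099) (0, 0) (21.6957, 0)]  |A|=1284.8928
7. ⊥bis P3·P6 via (20.83,25.035): [(24.2868, 20.4762) (0, 52.5052) (0, 0) (21.6957, 0)]  |A|=859.7155
8. ⊥bis P3·P7 via (12.27,19.77): [(23.0405, 10.6276) (0, 30.1852) (0, 0) (21.6957, 0)]  |A|=463.0283
9. canonical 4-gon: [(23.0405, 10.6276) (0, 30.1852) (0, 0) (21.6957, 0)]
10. shoelace: 463.0283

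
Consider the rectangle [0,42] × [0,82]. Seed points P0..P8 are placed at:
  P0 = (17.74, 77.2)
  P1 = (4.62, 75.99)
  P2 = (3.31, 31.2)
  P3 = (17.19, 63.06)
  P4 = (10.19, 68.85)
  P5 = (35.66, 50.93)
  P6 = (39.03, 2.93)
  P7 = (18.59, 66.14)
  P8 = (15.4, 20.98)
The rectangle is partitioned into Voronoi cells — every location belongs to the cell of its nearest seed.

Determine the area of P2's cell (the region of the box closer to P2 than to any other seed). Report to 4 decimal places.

Area of P2's cell: 404.9700

1. box [0,42]×[0,82]: [(0, 0) (42, 0) (42, 82) (0, 82)]
2. ⊥bis P2·P0 via (10.525,54.2): [(0, 57.5016) (0, 0) (42, 0) (42, 44.3264)]  |A|=2138.3896
3. ⊥bis P2·P1 via (3.965,53.595): [(13.3264, 53.3212) (0, 53.711) (0, 0) (42, 0) (42, 44.3264)]  |A|=2113.1315
4. ⊥bis P2·P3 via (10.25,47.13): [(0, 51.5955) (0, 0) (42, 0) (42, 33.2979)]  |A|=1782.7613
5. ⊥bis P2·P4 via (6.75,50.025): [(1.3325, 51.015) (0, 51.2585) (0, 0) (42, 0) (42, 33.2979)]  |A|=1782.5368
6. ⊥bis P2·P5 via (19.485,41.065): [(17.7892, 43.8455) (1.3325, 51.015) (0, 51.2585) (0, 0) (42, 0) (42, 4.1486)]  |A|=1429.6727
7. ⊥bis P2·P6 via (21.17,17.065): [(28.4852, 26.308) (17.7892, 43.8455) (1.3325, 51.015) (0, 51.2585) (0, 0) (7.6642, 0)]  |A|=949.9861
8. ⊥bis P2·P7 via (10.95,48.67): [(28.4852, 26.308) (17.7892, 43.8455) (1.3325, 51.015) (0, 51.2585) (0, 0) (7.6642, 0)]  |A|=949.9861
9. ⊥bis P2·P8 via (9.355,26.09): [(20.5448, 39.3273) (17.7892, 43.8455) (1.3325, 51.015) (0, 51.2585) (0, 15.0233)]  |A|=404.97
10. canonical 5-gon: [(20.5448, 39.3273) (17.7892, 43.8455) (1.3325, 51.015) (0, 51.2585) (0, 15.0233)]
11. shoelace: 404.97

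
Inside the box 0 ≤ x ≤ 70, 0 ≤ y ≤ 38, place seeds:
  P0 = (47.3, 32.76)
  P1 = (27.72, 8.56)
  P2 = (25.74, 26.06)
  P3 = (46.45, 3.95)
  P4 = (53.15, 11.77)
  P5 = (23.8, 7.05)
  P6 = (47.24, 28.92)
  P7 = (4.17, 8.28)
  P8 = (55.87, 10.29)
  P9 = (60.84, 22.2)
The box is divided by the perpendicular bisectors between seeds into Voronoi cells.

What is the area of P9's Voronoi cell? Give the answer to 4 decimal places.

1. box [0,70]×[0,38]: [(0, 0) (70, 0) (70, 38) (0, 38)]
2. ⊥bis P9·P0 via (54.07,27.48): [(32.638, 0) (70, 0) (70, 38) (62.2747, 38)]  |A|=856.6586
3. ⊥bis P9·P1 via (44.28,15.38): [(44.402, 15.0837) (50.614, 0) (70, 0) (70, 38) (62.2747, 38)]  |A|=721.086
4. ⊥bis P9·P2 via (43.29,24.13): [(44.402, 15.0837) (50.614, 0) (70, 0) (70, 38) (62.2747, 38)]  |A|=721.086
5. ⊥bis P9·P3 via (53.645,13.075): [(46.9515, 18.3527) (70, 0.1792) (70, 38) (62.2747, 38)]  |A|=511.7463
6. ⊥bis P9·P4 via (56.995,16.985): [(49.941, 22.1859) (70, 7.3965) (70, 38) (62.2747, 38)]  |A|=368.0223
7. ⊥bis P9·P5 via (42.32,14.625): [(49.941, 22.1859) (70, 7.3965) (70, 38) (62.2747, 38)]  |A|=368.0223
8. ⊥bis P9·P6 via (54.04,25.56): [(56.5771, 30.6946) (51.7234, 20.8717) (70, 7.3965) (70, 38) (62.2747, 38)]  |A|=356.079
9. ⊥bis P9·P7 via (32.505,15.24): [(56.5771, 30.6946) (51.7234, 20.8717) (70, 7.3965) (70, 38) (62.2747, 38)]  |A|=356.079
10. ⊥bis P9·P8 via (58.355,16.245): [(56.5771, 30.6946) (51.7234, 20.8717) (57.534, 16.5876) (70, 11.3856) (70, 38) (62.2747, 38)]  |A|=331.2148
11. canonical 6-gon: [(56.5771, 30.6946) (51.7234, 20.8717) (57.534, 16.5876) (70, 11.3856) (70, 38) (62.2747, 38)]
12. shoelace: 331.2148

Area of P9's cell: 331.2148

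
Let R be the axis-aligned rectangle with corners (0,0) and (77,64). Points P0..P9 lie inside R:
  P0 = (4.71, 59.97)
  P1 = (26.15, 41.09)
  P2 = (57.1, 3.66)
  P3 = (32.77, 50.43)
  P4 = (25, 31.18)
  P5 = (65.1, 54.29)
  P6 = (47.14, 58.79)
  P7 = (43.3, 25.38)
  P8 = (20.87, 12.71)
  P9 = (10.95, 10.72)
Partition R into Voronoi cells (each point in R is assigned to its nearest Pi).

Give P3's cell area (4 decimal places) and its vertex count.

Area of P3's cell: 405.9277 (5 vertices)

1. box [0,77]×[0,64]: [(0, 0) (77, 0) (77, 64) (0, 64)]
2. ⊥bis P3·P0 via (18.74,55.2): [(0, 0.08) (0, 0) (77, 0) (77, 64) (21.7319, 64)]  |A|=4233.4497
3. ⊥bis P3·P1 via (29.46,45.76): [(18.2354, 53.7158) (77, 12.0646) (77, 64) (21.7319, 64)]  |A|=1810.176
4. ⊥bis P3·P2 via (44.935,27.045): [(18.2354, 53.7158) (51.2383, 30.324) (77, 43.7254) (77, 64) (21.7319, 64)]  |A|=1402.3583
5. ⊥bis P3·P4 via (28.885,40.805): [(18.2354, 53.7158) (46.4589, 33.7115) (52.8169, 31.1452) (77, 43.7254) (77, 64) (21.7319, 64)]  |A|=1397.722
6. ⊥bis P3·P5 via (48.935,52.36): [(18.2354, 53.7158) (46.4589, 33.7115) (51.3996, 31.7173) (47.5453, 64) (21.7319, 64)]  |A|=646.9312
7. ⊥bis P3·P6 via (39.955,54.61): [(18.2354, 53.7158) (46.4589, 33.7115) (51.3996, 31.7173) (50.9158, 35.7695) (34.4922, 64) (21.7319, 64)]  |A|=462.684
8. ⊥bis P3·P7 via (38.035,37.905): [(18.2354, 53.7158) (39.609, 38.5666) (47.3865, 41.836) (34.4922, 64) (21.7319, 64)]  |A|=405.9277
9. ⊥bis P3·P8 via (26.82,31.57): [(18.2354, 53.7158) (39.609, 38.5666) (47.3865, 41.836) (34.4922, 64) (21.7319, 64)]  |A|=405.9277
10. ⊥bis P3·P9 via (21.86,30.575): [(18.2354, 53.7158) (39.609, 38.5666) (47.3865, 41.836) (34.4922, 64) (21.7319, 64)]  |A|=405.9277
11. canonical 5-gon: [(18.2354, 53.7158) (39.609, 38.5666) (47.3865, 41.836) (34.4922, 64) (21.7319, 64)]
12. shoelace: 405.9277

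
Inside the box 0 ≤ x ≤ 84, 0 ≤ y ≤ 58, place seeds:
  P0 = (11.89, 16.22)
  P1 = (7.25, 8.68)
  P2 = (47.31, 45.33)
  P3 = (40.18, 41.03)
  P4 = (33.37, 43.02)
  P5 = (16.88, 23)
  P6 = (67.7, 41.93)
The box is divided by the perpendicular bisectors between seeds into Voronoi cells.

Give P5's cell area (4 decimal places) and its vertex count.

Area of P5's cell: 970.5659 (5 vertices)

1. box [0,84]×[0,58]: [(0, 0) (84, 0) (84, 58) (0, 58)]
2. ⊥bis P5·P0 via (14.385,19.61): [(0, 30.1972) (41.0294, 0) (84, 0) (84, 58) (0, 58)]  |A|=4252.513
3. ⊥bis P5·P1 via (12.065,15.84): [(0, 30.1972) (41.0294, 0) (84, 0) (84, 58) (0, 58)]  |A|=4252.513
4. ⊥bis P5·P2 via (32.095,34.165): [(0, 30.1972) (41.0294, 0) (57.1658, 0) (14.6045, 58) (0, 58)]  |A|=1461.852
5. ⊥bis P5·P3 via (28.53,32.015): [(0, 30.1972) (41.0294, 0) (53.3038, 0) (8.4223, 58) (0, 58)]  |A|=1170.5708
6. ⊥bis P5·P4 via (25.125,33.01): [(0, 53.7049) (0, 30.1972) (41.0294, 0) (53.3038, 0) (32.3916, 27.0246)]  |A|=970.5659
7. ⊥bis P5·P6 via (42.29,32.465): [(0, 53.7049) (0, 30.1972) (41.0294, 0) (53.3038, 0) (32.3916, 27.0246)]  |A|=970.5659
8. canonical 5-gon: [(0, 53.7049) (0, 30.1972) (41.0294, 0) (53.3038, 0) (32.3916, 27.0246)]
9. shoelace: 970.5659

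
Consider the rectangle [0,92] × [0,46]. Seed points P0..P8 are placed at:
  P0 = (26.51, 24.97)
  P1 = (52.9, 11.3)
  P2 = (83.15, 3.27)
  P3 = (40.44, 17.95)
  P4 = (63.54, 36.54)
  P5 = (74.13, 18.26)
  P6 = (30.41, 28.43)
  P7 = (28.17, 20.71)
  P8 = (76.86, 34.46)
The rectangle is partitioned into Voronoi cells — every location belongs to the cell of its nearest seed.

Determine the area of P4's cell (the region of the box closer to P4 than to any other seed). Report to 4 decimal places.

Area of P4's cell: 485.0828

1. box [0,92]×[0,46]: [(0, 0) (92, 0) (92, 46) (0, 46)]
2. ⊥bis P4·P0 via (45.025,30.755): [(54.6344, 0) (92, 0) (92, 46) (40.2617, 46)]  |A|=2049.3899
3. ⊥bis P4·P1 via (58.22,23.92): [(45.4829, 29.2893) (92, 9.6799) (92, 46) (40.2617, 46)]  |A|=1277.0416
4. ⊥bis P4·P2 via (73.345,19.905): [(45.4829, 29.2893) (71.0096, 18.5285) (92, 30.9006) (92, 46) (40.2617, 46)]  |A|=1054.3265
5. ⊥bis P4·P3 via (51.99,27.245): [(42.3973, 39.1649) (52.841, 26.1875) (71.0096, 18.5285) (92, 30.9006) (92, 46) (40.2617, 46)]  |A|=1022.7796
6. ⊥bis P4·P5 via (68.835,27.4): [(42.3973, 39.1649) (52.841, 26.1875) (60.8872, 22.7956) (92, 40.82) (92, 46) (40.2617, 46)]  |A|=761.0671
7. ⊥bis P4·P6 via (46.975,32.485): [(46.6261, 33.9102) (52.841, 26.1875) (60.8872, 22.7956) (92, 40.82) (92, 46) (43.6666, 46)]  |A|=731.6436
8. ⊥bis P4·P7 via (45.855,28.625): [(46.6261, 33.9102) (52.841, 26.1875) (60.8872, 22.7956) (92, 40.82) (92, 46) (43.6666, 46)]  |A|=731.6436
9. ⊥bis P4·P8 via (70.2,35.5): [(46.6261, 33.9102) (52.841, 26.1875) (60.8872, 22.7956) (68.9451, 27.4638) (71.8396, 46) (43.6666, 46)]  |A|=485.0828
10. canonical 6-gon: [(46.6261, 33.9102) (52.841, 26.1875) (60.8872, 22.7956) (68.9451, 27.4638) (71.8396, 46) (43.6666, 46)]
11. shoelace: 485.0828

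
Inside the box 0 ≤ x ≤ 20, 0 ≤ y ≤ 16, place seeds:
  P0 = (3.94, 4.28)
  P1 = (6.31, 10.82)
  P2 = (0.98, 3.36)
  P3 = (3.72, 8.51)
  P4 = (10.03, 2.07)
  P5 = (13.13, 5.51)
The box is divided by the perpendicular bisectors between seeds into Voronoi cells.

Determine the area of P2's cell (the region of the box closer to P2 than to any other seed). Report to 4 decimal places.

1. box [0,20]×[0,16]: [(0, 0) (20, 0) (20, 16) (0, 16)]
2. ⊥bis P2·P0 via (2.46,3.82): [(0, 11.7348) (0, 0) (3.6473, 0)]  |A|=21.4001
3. ⊥bis P2·P1 via (3.645,7.09): [(0.8153, 9.1118) (0, 9.6943) (0, 0) (3.6473, 0)]  |A|=20.5684
4. ⊥bis P2·P3 via (2.35,5.935): [(1.6942, 6.2839) (0, 7.1853) (0, 0) (3.6473, 0)]  |A|=17.5463
5. ⊥bis P2·P4 via (5.505,2.715): [(1.6942, 6.2839) (0, 7.1853) (0, 0) (3.6473, 0)]  |A|=17.5463
6. ⊥bis P2·P5 via (7.055,4.435): [(1.6942, 6.2839) (0, 7.1853) (0, 0) (3.6473, 0)]  |A|=17.5463
7. canonical 4-gon: [(1.6942, 6.2839) (0, 7.1853) (0, 0) (3.6473, 0)]
8. shoelace: 17.5463

Area of P2's cell: 17.5463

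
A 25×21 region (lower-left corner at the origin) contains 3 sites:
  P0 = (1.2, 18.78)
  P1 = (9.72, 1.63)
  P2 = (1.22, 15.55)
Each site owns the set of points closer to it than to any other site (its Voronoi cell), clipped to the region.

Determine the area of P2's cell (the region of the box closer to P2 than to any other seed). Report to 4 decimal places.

1. box [0,25]×[0,21]: [(0, 0) (25, 0) (25, 21) (0, 21)]
2. ⊥bis P2·P0 via (1.21,17.165): [(0, 17.1575) (0, 0) (25, 0) (25, 17.3123)]  |A|=430.8727
3. ⊥bis P2·P1 via (5.47,8.59): [(19.7003, 17.2795) (0, 17.1575) (0, 5.2498)]  |A|=117.2924
4. canonical 3-gon: [(19.7003, 17.2795) (0, 17.1575) (0, 5.2498)]
5. shoelace: 117.2924

Area of P2's cell: 117.2924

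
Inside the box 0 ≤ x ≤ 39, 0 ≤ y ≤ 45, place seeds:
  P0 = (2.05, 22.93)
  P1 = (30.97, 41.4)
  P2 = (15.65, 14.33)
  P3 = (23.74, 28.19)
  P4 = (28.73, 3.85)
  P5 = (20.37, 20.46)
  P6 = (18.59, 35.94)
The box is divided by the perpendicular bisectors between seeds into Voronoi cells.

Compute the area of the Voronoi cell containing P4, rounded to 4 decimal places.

Area of P4's cell: 285.1580

1. box [0,39]×[0,45]: [(0, 0) (39, 0) (39, 45) (0, 45)]
2. ⊥bis P4·P0 via (15.39,13.39): [(5.8142, 0) (39, 0) (39, 45) (37.9957, 45)]  |A|=769.2774
3. ⊥bis P4·P1 via (29.85,22.625): [(22.3158, 23.0744) (5.8142, 0) (39, 0) (39, 22.0792)]  |A|=567.0586
4. ⊥bis P4·P2 via (22.19,9.09): [(32.8893, 22.4437) (14.9069, 0) (39, 0) (39, 22.0792)]  |A|=337.829
5. ⊥bis P4·P3 via (26.235,16.02): [(28.0388, 16.3898) (14.9069, 0) (39, 0) (39, 18.637)]  |A|=299.5828
6. ⊥bis P4·P5 via (24.55,12.155): [(36.3487, 18.0934) (24.7105, 12.2358) (14.9069, 0) (39, 0) (39, 18.637)]  |A|=285.158
7. ⊥bis P4·P6 via (23.66,19.895): [(36.3487, 18.0934) (24.7105, 12.2358) (14.9069, 0) (39, 0) (39, 18.637)]  |A|=285.158
8. canonical 5-gon: [(36.3487, 18.0934) (24.7105, 12.2358) (14.9069, 0) (39, 0) (39, 18.637)]
9. shoelace: 285.158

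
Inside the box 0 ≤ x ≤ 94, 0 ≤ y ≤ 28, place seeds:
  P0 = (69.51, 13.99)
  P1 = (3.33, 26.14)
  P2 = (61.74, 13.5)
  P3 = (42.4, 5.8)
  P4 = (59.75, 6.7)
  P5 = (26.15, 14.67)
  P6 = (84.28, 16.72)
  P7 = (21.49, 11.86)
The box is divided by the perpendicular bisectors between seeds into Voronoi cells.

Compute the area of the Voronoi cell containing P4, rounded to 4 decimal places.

Area of P4's cell: 187.5965

1. box [0,94]×[0,28]: [(0, 0) (94, 0) (94, 28) (0, 28)]
2. ⊥bis P4·P0 via (64.63,10.345): [(0, 0) (72.357, 0) (51.443, 28) (0, 28)]  |A|=1733.1996
3. ⊥bis P4·P1 via (31.54,16.42): [(25.8823, 0) (72.357, 0) (51.443, 28) (35.53, 28)]  |A|=873.4269
4. ⊥bis P4·P2 via (60.745,10.1): [(32.237, 18.4428) (25.8823, 0) (72.357, 0) (65.9509, 8.5765)]  |A|=541.5328
5. ⊥bis P4·P3 via (51.075,6.25): [(50.7232, 13.0329) (51.3992, 0) (72.357, 0) (65.9509, 8.5765)]  |A|=187.5965
6. ⊥bis P4·P5 via (42.95,10.685): [(50.7232, 13.0329) (51.3992, 0) (72.357, 0) (65.9509, 8.5765)]  |A|=187.5965
7. ⊥bis P4·P6 via (72.015,11.71): [(50.7232, 13.0329) (51.3992, 0) (72.357, 0) (65.9509, 8.5765)]  |A|=187.5965
8. ⊥bis P4·P7 via (40.62,9.28): [(50.7232, 13.0329) (51.3992, 0) (72.357, 0) (65.9509, 8.5765)]  |A|=187.5965
9. canonical 4-gon: [(50.7232, 13.0329) (51.3992, 0) (72.357, 0) (65.9509, 8.5765)]
10. shoelace: 187.5965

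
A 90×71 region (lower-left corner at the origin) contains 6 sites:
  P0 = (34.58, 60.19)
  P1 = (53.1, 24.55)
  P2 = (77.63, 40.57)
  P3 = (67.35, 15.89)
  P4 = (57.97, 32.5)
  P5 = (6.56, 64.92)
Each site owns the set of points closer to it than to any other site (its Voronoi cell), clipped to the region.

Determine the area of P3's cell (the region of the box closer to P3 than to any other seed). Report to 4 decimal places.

1. box [0,90]×[0,71]: [(0, 0) (90, 0) (90, 71) (0, 71)]
2. ⊥bis P3·P0 via (50.965,38.04): [(0, 0.3397) (0, 0) (90, 0) (90, 66.9153)]  |A|=3026.4764
3. ⊥bis P3·P1 via (60.225,20.22): [(87.4615, 65.0375) (47.9369, 0) (90, 0) (90, 66.9153)]  |A|=1452.7725
4. ⊥bis P3·P2 via (72.49,28.23): [(66.5871, 30.6888) (47.9369, 0) (90, 0) (90, 20.9365)]  |A|=890.5247
5. ⊥bis P3·P4 via (62.66,24.195): [(70.9448, 28.8736) (62.6306, 24.1784) (47.9369, 0) (90, 0) (90, 20.9365)]  |A|=872.7486
6. ⊥bis P3·P5 via (36.955,40.405): [(70.9448, 28.8736) (62.6306, 24.1784) (47.9369, 0) (90, 0) (90, 20.9365)]  |A|=872.7486
7. canonical 5-gon: [(70.9448, 28.8736) (62.6306, 24.1784) (47.9369, 0) (90, 0) (90, 20.9365)]
8. shoelace: 872.7486

Area of P3's cell: 872.7486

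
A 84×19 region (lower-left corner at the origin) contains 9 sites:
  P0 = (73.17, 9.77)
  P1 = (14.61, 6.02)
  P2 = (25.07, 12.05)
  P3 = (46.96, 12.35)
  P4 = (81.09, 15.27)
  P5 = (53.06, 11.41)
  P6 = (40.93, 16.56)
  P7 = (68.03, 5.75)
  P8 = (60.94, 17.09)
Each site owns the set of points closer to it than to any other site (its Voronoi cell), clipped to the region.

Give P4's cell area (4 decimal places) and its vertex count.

Area of P4's cell: 93.0794 (3 vertices)

1. box [0,84]×[0,19]: [(0, 0) (84, 0) (84, 19) (0, 19)]
2. ⊥bis P4·P0 via (77.13,12.52): [(84, 2.6272) (84, 19) (72.63, 19)]  |A|=93.0794
3. ⊥bis P4·P1 via (47.85,10.645): [(84, 2.6272) (84, 19) (72.63, 19)]  |A|=93.0794
4. ⊥bis P4·P2 via (53.08,13.66): [(84, 2.6272) (84, 19) (72.63, 19)]  |A|=93.0794
5. ⊥bis P4·P3 via (64.025,13.81): [(84, 2.6272) (84, 19) (72.63, 19)]  |A|=93.0794
6. ⊥bis P4·P5 via (67.075,13.34): [(84, 2.6272) (84, 19) (72.63, 19)]  |A|=93.0794
7. ⊥bis P4·P6 via (61.01,15.915): [(84, 2.6272) (84, 19) (72.63, 19)]  |A|=93.0794
8. ⊥bis P4·P7 via (74.56,10.51): [(84, 2.6272) (84, 19) (72.63, 19)]  |A|=93.0794
9. ⊥bis P4·P8 via (71.015,16.18): [(84, 2.6272) (84, 19) (72.63, 19)]  |A|=93.0794
10. canonical 3-gon: [(84, 2.6272) (84, 19) (72.63, 19)]
11. shoelace: 93.0794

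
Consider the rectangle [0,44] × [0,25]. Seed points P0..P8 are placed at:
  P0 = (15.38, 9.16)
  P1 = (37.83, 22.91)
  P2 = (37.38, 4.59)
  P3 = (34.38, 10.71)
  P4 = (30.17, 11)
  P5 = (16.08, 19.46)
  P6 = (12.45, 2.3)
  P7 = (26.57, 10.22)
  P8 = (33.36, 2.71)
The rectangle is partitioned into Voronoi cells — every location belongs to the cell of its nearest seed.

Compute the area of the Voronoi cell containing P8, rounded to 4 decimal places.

Area of P8's cell: 60.1154

1. box [0,44]×[0,25]: [(0, 0) (44, 0) (44, 25) (0, 25)]
2. ⊥bis P8·P0 via (24.37,5.935): [(22.2409, 0) (44, 0) (44, 25) (31.2092, 25)]  |A|=431.8731
3. ⊥bis P8·P1 via (35.595,12.81): [(27.4804, 14.6056) (22.2409, 0) (44, 0) (44, 10.9501)]  |A|=249.348
4. ⊥bis P8·P2 via (35.37,3.65): [(30.5658, 13.9229) (27.4804, 14.6056) (22.2409, 0) (37.077, 0)]  |A|=127.6005
5. ⊥bis P8·P3 via (33.87,6.71): [(33.9433, 6.7007) (25.0514, 7.8344) (22.2409, 0) (37.077, 0)]  |A|=86.1302
6. ⊥bis P8·P4 via (31.765,6.855): [(33.9433, 6.7007) (32.0058, 6.9477) (23.5686, 3.701) (22.2409, 0) (37.077, 0)]  |A|=71.1001
7. ⊥bis P8·P5 via (24.72,11.085): [(33.9433, 6.7007) (32.0058, 6.9477) (23.5686, 3.701) (22.2409, 0) (37.077, 0)]  |A|=71.1001
8. ⊥bis P8·P6 via (22.905,2.505): [(33.9433, 6.7007) (32.0058, 6.9477) (23.5686, 3.701) (22.9172, 1.8851) (22.9541, 0) (37.077, 0)]  |A|=70.4279
9. ⊥bis P8·P7 via (29.965,6.465): [(33.9433, 6.7007) (32.0058, 6.9477) (29.3822, 5.9381) (22.9517, 0.1241) (22.9541, 0) (37.077, 0)]  |A|=60.1154
10. canonical 6-gon: [(33.9433, 6.7007) (32.0058, 6.9477) (29.3822, 5.9381) (22.9517, 0.1241) (22.9541, 0) (37.077, 0)]
11. shoelace: 60.1154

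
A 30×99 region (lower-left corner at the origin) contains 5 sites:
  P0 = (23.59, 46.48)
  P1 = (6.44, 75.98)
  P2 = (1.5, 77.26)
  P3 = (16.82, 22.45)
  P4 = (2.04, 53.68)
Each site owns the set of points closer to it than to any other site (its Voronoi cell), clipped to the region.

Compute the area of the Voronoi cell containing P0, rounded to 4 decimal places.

1. box [0,30]×[0,99]: [(0, 0) (30, 0) (30, 99) (0, 99)]
2. ⊥bis P0·P1 via (15.015,61.23): [(0, 52.5009) (0, 0) (30, 0) (30, 69.9416)]  |A|=1836.6384
3. ⊥bis P0·P2 via (12.545,61.87): [(0, 52.5009) (0, 0) (30, 0) (30, 69.9416)]  |A|=1836.6384
4. ⊥bis P0·P3 via (20.205,34.465): [(0, 52.5009) (0, 40.1574) (30, 31.7054) (30, 69.9416)]  |A|=758.6961
5. ⊥bis P0·P4 via (12.815,50.08): [(16.908, 62.3305) (8.6825, 37.7112) (30, 31.7054) (30, 69.9416)]  |A|=537.405
6. canonical 4-gon: [(16.908, 62.3305) (8.6825, 37.7112) (30, 31.7054) (30, 69.9416)]
7. shoelace: 537.405

Area of P0's cell: 537.4050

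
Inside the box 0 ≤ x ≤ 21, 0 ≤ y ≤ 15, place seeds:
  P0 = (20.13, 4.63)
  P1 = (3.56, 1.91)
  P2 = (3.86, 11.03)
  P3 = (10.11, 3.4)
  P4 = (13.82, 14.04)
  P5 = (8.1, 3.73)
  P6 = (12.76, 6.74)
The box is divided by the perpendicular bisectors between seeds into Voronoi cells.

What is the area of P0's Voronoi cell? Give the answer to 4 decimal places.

1. box [0,21]×[0,15]: [(0, 0) (21, 0) (21, 15) (0, 15)]
2. ⊥bis P0·P1 via (11.845,3.27): [(12.3818, 0) (21, 0) (21, 15) (9.9195, 15)]  |A|=147.7404
3. ⊥bis P0·P2 via (11.995,7.83): [(11.361, 6.2183) (12.3818, 0) (21, 0) (21, 15) (14.8154, 15)]  |A|=126.2433
4. ⊥bis P0·P3 via (15.12,4.015): [(14.0198, 12.9775) (15.6129, 0) (21, 0) (21, 15) (14.8154, 15)]  |A|=93.5614
5. ⊥bis P0·P4 via (16.975,9.335): [(14.6577, 7.7811) (15.6129, 0) (21, 0) (21, 12.034)]  |A|=59.1206
6. ⊥bis P0·P5 via (14.115,4.18): [(14.6577, 7.7811) (15.6129, 0) (21, 0) (21, 12.034)]  |A|=59.1206
7. ⊥bis P0·P6 via (16.445,5.685): [(17.6123, 9.7624) (15.3741, 1.9446) (15.6129, 0) (21, 0) (21, 12.034)]  |A|=49.7886
8. canonical 5-gon: [(17.6123, 9.7624) (15.3741, 1.9446) (15.6129, 0) (21, 0) (21, 12.034)]
9. shoelace: 49.7886

Area of P0's cell: 49.7886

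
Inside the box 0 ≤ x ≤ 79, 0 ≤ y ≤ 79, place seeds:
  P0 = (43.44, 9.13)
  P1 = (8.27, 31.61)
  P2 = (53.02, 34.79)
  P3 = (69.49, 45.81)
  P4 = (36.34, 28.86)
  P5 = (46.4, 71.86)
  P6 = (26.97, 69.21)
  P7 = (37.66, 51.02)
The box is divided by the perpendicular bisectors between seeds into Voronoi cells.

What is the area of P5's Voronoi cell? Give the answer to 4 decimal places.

Area of P5's cell: 643.6989

1. box [0,79]×[0,79]: [(0, 0) (79, 0) (79, 79) (0, 79)]
2. ⊥bis P5·P0 via (44.92,40.495): [(0, 42.6146) (79, 38.8869) (79, 79) (0, 79)]  |A|=3021.6907
3. ⊥bis P5·P1 via (27.335,51.735): [(0, 77.6302) (38.9001, 40.7791) (79, 38.8869) (79, 79) (0, 79)]  |A|=2340.6352
4. ⊥bis P5·P2 via (49.71,53.325): [(0, 77.6302) (29.4717, 49.7108) (79, 58.5556) (79, 79) (0, 79)]  |A|=1683.394
5. ⊥bis P5·P3 via (57.945,58.835): [(0, 77.6302) (29.4717, 49.7108) (52.238, 53.7764) (79, 77.4976) (79, 79) (0, 79)]  |A|=1429.9317
6. ⊥bis P5·P4 via (41.37,50.36): [(0, 77.6302) (24.6596, 54.2694) (37.793, 51.1969) (52.238, 53.7764) (79, 77.4976) (79, 79) (0, 79)]  |A|=1407.3895
7. ⊥bis P5·P6 via (36.685,70.535): [(39.2861, 51.4635) (52.238, 53.7764) (79, 77.4976) (79, 79) (35.5305, 79)]  |A|=750.9997
8. ⊥bis P5·P7 via (42.03,61.44): [(37.6764, 63.2658) (54.8284, 56.0725) (79, 77.4976) (79, 79) (35.5305, 79)]  |A|=643.6989
9. canonical 5-gon: [(37.6764, 63.2658) (54.8284, 56.0725) (79, 77.4976) (79, 79) (35.5305, 79)]
10. shoelace: 643.6989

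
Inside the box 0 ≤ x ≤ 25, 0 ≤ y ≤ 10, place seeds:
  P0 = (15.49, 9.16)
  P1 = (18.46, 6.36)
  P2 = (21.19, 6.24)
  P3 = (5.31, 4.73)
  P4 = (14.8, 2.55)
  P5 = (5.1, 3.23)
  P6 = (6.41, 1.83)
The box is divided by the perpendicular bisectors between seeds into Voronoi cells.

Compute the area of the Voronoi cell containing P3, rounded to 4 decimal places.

Area of P3's cell: 57.8655

1. box [0,25]×[0,10]: [(0, 0) (25, 0) (25, 10) (0, 10)]
2. ⊥bis P3·P0 via (10.4,6.945): [(0, 0) (13.4222, 0) (9.0706, 10) (0, 10)]  |A|=112.464
3. ⊥bis P3·P1 via (11.885,5.545): [(0, 0) (12.5723, 0) (12.2338, 2.731) (9.0706, 10) (0, 10)]  |A|=111.3035
4. ⊥bis P3·P2 via (13.25,5.485): [(0, 0) (12.5723, 0) (12.2338, 2.731) (9.0706, 10) (0, 10)]  |A|=111.3035
5. ⊥bis P3·P4 via (10.055,3.64): [(0, 0) (9.2188, 0) (10.6711, 6.322) (9.0706, 10) (0, 10)]  |A|=99.177
6. ⊥bis P3·P5 via (5.205,3.98): [(0, 4.7087) (9.9796, 3.3116) (10.6711, 6.322) (9.0706, 10) (0, 10)]  |A|=60.4173
7. ⊥bis P3·P6 via (5.86,3.28): [(0, 4.7087) (7.0314, 3.7243) (10.3648, 4.9887) (10.6711, 6.322) (9.0706, 10) (0, 10)]  |A|=57.8655
8. canonical 6-gon: [(0, 4.7087) (7.0314, 3.7243) (10.3648, 4.9887) (10.6711, 6.322) (9.0706, 10) (0, 10)]
9. shoelace: 57.8655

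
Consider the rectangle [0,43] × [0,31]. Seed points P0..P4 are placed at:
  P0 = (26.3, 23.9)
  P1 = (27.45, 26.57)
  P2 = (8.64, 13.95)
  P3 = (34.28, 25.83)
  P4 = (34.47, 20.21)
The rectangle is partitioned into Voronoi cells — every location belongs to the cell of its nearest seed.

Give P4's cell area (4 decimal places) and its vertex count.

Area of P4's cell: 381.0611 (5 vertices)

1. box [0,43]×[0,31]: [(0, 0) (43, 0) (43, 31) (0, 31)]
2. ⊥bis P4·P0 via (30.385,22.055): [(20.4238, 0) (43, 0) (43, 31) (34.425, 31)]  |A|=482.843
3. ⊥bis P4·P1 via (30.96,23.39): [(31.0157, 23.4515) (20.4238, 0) (43, 0) (43, 31) (37.8545, 31)]  |A|=469.8993
4. ⊥bis P4·P2 via (21.555,17.08): [(31.0157, 23.4515) (23.8539, 7.5945) (25.6944, 0) (43, 0) (43, 31) (37.8545, 31)]  |A|=449.8856
5. ⊥bis P4·P3 via (34.375,23.02): [(30.7657, 22.898) (23.8539, 7.5945) (25.6944, 0) (43, 0) (43, 23.3116)]  |A|=381.0611
6. canonical 5-gon: [(30.7657, 22.898) (23.8539, 7.5945) (25.6944, 0) (43, 0) (43, 23.3116)]
7. shoelace: 381.0611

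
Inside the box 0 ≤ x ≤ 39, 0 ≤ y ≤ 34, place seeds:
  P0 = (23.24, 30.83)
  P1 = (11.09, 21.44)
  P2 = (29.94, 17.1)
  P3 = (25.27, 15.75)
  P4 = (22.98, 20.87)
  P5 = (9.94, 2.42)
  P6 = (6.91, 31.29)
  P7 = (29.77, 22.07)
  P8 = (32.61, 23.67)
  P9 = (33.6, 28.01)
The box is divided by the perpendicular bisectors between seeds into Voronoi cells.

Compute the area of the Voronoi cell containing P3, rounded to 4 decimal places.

1. box [0,39]×[0,34]: [(0, 0) (39, 0) (39, 34) (0, 34)]
2. ⊥bis P3·P0 via (24.255,23.29): [(0, 20.0249) (0, 0) (39, 0) (39, 25.2749)]  |A|=883.3463
3. ⊥bis P3·P1 via (18.18,18.595): [(19.8246, 22.6936) (10.7184, 0) (39, 0) (39, 25.2749)]  |A|=563.2334
4. ⊥bis P3·P2 via (27.605,16.425): [(25.5693, 23.4669) (19.8246, 22.6936) (10.7184, 0) (32.3531, 0)]  |A|=315.5131
5. ⊥bis P3·P4 via (24.125,18.31): [(26.724, 19.4725) (16.7403, 15.0071) (10.7184, 0) (32.3531, 0)]  |A|=272.1092
6. ⊥bis P3·P5 via (17.605,9.085): [(26.724, 19.4725) (16.7403, 15.0071) (15.3873, 11.6354) (25.5047, 0) (32.3531, 0)]  |A|=186.0867
7. ⊥bis P3·P6 via (16.09,23.52): [(26.724, 19.4725) (16.7403, 15.0071) (15.3873, 11.6354) (25.5047, 0) (32.3531, 0)]  |A|=186.0867
8. ⊥bis P3·P7 via (27.52,18.91): [(26.724, 19.4725) (16.7403, 15.0071) (15.3873, 11.6354) (25.5047, 0) (32.3531, 0)]  |A|=186.0867
9. ⊥bis P3·P8 via (28.94,19.71): [(26.724, 19.4725) (16.7403, 15.0071) (15.3873, 11.6354) (25.5047, 0) (32.3531, 0)]  |A|=186.0867
10. ⊥bis P3·P9 via (29.435,21.88): [(26.724, 19.4725) (16.7403, 15.0071) (15.3873, 11.6354) (25.5047, 0) (32.3531, 0)]  |A|=186.0867
11. canonical 5-gon: [(26.724, 19.4725) (16.7403, 15.0071) (15.3873, 11.6354) (25.5047, 0) (32.3531, 0)]
12. shoelace: 186.0867

Area of P3's cell: 186.0867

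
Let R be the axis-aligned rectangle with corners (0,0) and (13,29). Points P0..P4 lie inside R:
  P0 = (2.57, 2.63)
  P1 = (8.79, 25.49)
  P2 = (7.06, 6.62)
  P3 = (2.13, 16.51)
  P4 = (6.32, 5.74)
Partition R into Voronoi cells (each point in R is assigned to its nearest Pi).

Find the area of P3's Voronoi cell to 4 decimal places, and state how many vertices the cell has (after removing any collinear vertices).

Area of P3's cell: 100.1358 (5 vertices)

1. box [0,13]×[0,29]: [(0, 0) (13, 0) (13, 29) (0, 29)]
2. ⊥bis P3·P0 via (2.35,9.57): [(0, 9.4955) (13, 9.9076) (13, 29) (0, 29)]  |A|=250.8798
3. ⊥bis P3·P1 via (5.46,21): [(0, 25.0494) (0, 9.4955) (13, 9.9076) (13, 15.408)]  |A|=136.8527
4. ⊥bis P3·P2 via (4.595,11.565): [(12.7204, 15.6154) (0, 25.0494) (0, 9.4955) (0.4735, 9.5105)]  |A|=100.2791
5. ⊥bis P3·P4 via (4.225,11.125): [(1.8898, 10.2165) (12.7204, 15.6154) (0, 25.0494) (0, 9.4955) (0.0398, 9.4968)]  |A|=100.1358
6. canonical 5-gon: [(1.8898, 10.2165) (12.7204, 15.6154) (0, 25.0494) (0, 9.4955) (0.0398, 9.4968)]
7. shoelace: 100.1358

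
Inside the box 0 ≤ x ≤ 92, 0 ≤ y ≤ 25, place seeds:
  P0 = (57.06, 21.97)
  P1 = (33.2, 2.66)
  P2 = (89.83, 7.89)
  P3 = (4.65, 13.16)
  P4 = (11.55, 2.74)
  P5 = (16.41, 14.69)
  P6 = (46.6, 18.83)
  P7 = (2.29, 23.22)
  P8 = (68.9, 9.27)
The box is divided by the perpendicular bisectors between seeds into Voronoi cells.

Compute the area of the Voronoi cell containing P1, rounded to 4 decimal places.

1. box [0,92]×[0,25]: [(0, 0) (92, 0) (92, 25) (0, 25)]
2. ⊥bis P1·P0 via (45.13,12.315): [(0, 0) (55.0966, 0) (34.864, 25) (0, 25)]  |A|=1124.507
3. ⊥bis P1·P2 via (61.515,5.275): [(0, 0) (55.0966, 0) (34.864, 25) (0, 25)]  |A|=1124.507
4. ⊥bis P1·P3 via (18.925,7.91): [(16.0159, 0) (55.0966, 0) (34.864, 25) (25.2103, 25)]  |A|=609.1797
5. ⊥bis P1·P4 via (22.375,2.7): [(22.4295, 17.4388) (22.365, 0) (55.0966, 0) (34.864, 25) (25.2103, 25)]  |A|=553.8191
6. ⊥bis P1·P5 via (24.805,8.675): [(22.3846, 5.2969) (22.365, 0) (55.0966, 0) (35.7327, 23.9266)]  |A|=426.7463
7. ⊥bis P1·P6 via (39.9,10.745): [(31.3593, 17.8227) (22.3846, 5.2969) (22.365, 0) (52.8662, 0)]  |A|=295.4521
8. ⊥bis P1·P7 via (17.745,12.94): [(31.3593, 17.8227) (22.3846, 5.2969) (22.365, 0) (52.8662, 0)]  |A|=295.4521
9. ⊥bis P1·P8 via (51.05,5.965): [(52.0254, 0.6967) (31.3593, 17.8227) (22.3846, 5.2969) (22.365, 0) (52.1544, 0)]  |A|=295.2042
10. canonical 5-gon: [(52.0254, 0.6967) (31.3593, 17.8227) (22.3846, 5.2969) (22.365, 0) (52.1544, 0)]
11. shoelace: 295.2042

Area of P1's cell: 295.2042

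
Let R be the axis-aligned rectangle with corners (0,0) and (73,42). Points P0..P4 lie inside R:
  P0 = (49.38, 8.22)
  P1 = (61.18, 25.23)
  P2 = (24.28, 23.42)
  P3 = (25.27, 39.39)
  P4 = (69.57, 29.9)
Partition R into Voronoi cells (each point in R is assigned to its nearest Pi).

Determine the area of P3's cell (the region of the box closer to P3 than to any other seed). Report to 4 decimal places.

Area of P3's cell: 467.1994

1. box [0,73]×[0,42]: [(0, 0) (73, 0) (73, 42) (0, 42)]
2. ⊥bis P3·P0 via (37.325,23.805): [(0, 0) (6.5493, 0) (60.8479, 42) (0, 42)]  |A|=1415.3423
3. ⊥bis P3·P1 via (43.225,32.31): [(0, 0) (6.5493, 0) (40.9888, 26.6389) (47.046, 42) (0, 42)]  |A|=1309.3358
4. ⊥bis P3·P2 via (24.775,31.405): [(0, 32.9408) (42.4364, 30.3101) (47.046, 42) (0, 42)]  |A|=467.1994
5. ⊥bis P3·P4 via (47.42,34.645): [(0, 32.9408) (42.4364, 30.3101) (47.046, 42) (0, 42)]  |A|=467.1994
6. canonical 4-gon: [(0, 32.9408) (42.4364, 30.3101) (47.046, 42) (0, 42)]
7. shoelace: 467.1994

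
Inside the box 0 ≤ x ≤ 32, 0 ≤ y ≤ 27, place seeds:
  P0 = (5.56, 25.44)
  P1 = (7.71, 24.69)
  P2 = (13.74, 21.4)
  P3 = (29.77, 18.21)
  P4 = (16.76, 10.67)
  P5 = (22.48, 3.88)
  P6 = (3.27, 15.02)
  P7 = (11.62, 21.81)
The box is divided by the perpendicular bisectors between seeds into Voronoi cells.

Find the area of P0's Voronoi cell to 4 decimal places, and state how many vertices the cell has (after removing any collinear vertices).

Area of P0's cell: 39.3817 (4 vertices)

1. box [0,32]×[0,27]: [(0, 0) (32, 0) (32, 27) (0, 27)]
2. ⊥bis P0·P1 via (6.635,25.065): [(0, 6.0447) (7.31, 27) (0, 27)]  |A|=76.5917
3. ⊥bis P0·P2 via (9.65,23.42): [(0, 6.0447) (7.31, 27) (0, 27)]  |A|=76.5917
4. ⊥bis P0·P3 via (17.665,21.825): [(0, 6.0447) (7.31, 27) (0, 27)]  |A|=76.5917
5. ⊥bis P0·P4 via (11.16,18.055): [(0, 9.5924) (1.6827, 10.8684) (7.31, 27) (0, 27)]  |A|=73.6068
6. ⊥bis P0·P5 via (14.02,14.66): [(0, 9.5924) (1.6827, 10.8684) (7.31, 27) (0, 27)]  |A|=73.6068
7. ⊥bis P0·P6 via (4.415,20.23): [(0, 21.2003) (4.9104, 20.1211) (7.31, 27) (0, 27)]  |A|=39.3817
8. ⊥bis P0·P7 via (8.59,23.625): [(0, 21.2003) (4.9104, 20.1211) (7.31, 27) (0, 27)]  |A|=39.3817
9. canonical 4-gon: [(0, 21.2003) (4.9104, 20.1211) (7.31, 27) (0, 27)]
10. shoelace: 39.3817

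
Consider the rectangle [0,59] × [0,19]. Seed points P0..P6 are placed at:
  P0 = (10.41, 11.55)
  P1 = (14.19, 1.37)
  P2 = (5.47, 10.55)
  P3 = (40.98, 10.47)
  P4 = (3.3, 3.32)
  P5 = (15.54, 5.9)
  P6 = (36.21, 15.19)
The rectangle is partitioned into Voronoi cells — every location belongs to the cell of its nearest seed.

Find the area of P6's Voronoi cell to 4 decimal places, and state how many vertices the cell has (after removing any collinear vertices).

Area of P6's cell: 177.5589 (4 vertices)

1. box [0,59]×[0,19]: [(0, 0) (59, 0) (59, 19) (0, 19)]
2. ⊥bis P6·P0 via (23.31,13.37): [(25.1963, 0) (59, 0) (59, 19) (22.5157, 19)]  |A|=667.736
3. ⊥bis P6·P1 via (25.2,8.28): [(23.6883, 10.6887) (30.3966, 0) (59, 0) (59, 19) (22.5157, 19)]  |A|=639.9438
4. ⊥bis P6·P2 via (20.84,12.87): [(23.6883, 10.6887) (30.3966, 0) (59, 0) (59, 19) (22.5157, 19)]  |A|=639.9438
5. ⊥bis P6·P3 via (38.595,12.83): [(23.6883, 10.6887) (28.6513, 2.7809) (44.7003, 19) (22.5157, 19)]  |A|=195.8952
6. ⊥bis P6·P4 via (19.755,9.255): [(23.6883, 10.6887) (28.6513, 2.7809) (44.7003, 19) (22.5157, 19)]  |A|=195.8952
7. ⊥bis P6·P5 via (25.875,10.545): [(22.7173, 17.5707) (29.1417, 3.2766) (44.7003, 19) (22.5157, 19)]  |A|=177.5589
8. canonical 4-gon: [(22.7173, 17.5707) (29.1417, 3.2766) (44.7003, 19) (22.5157, 19)]
9. shoelace: 177.5589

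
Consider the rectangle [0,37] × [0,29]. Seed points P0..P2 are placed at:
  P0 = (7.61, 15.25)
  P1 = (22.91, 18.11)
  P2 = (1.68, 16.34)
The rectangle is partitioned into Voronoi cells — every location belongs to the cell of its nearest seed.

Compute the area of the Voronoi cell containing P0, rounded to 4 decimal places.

1. box [0,37]×[0,29]: [(0, 0) (37, 0) (37, 29) (0, 29)]
2. ⊥bis P0·P1 via (15.26,16.68): [(0, 0) (18.378, 0) (12.957, 29) (0, 29)]  |A|=454.3576
3. ⊥bis P0·P2 via (4.645,15.795): [(1.7417, 0) (18.378, 0) (12.957, 29) (7.0722, 29)]  |A|=326.5556
4. canonical 4-gon: [(1.7417, 0) (18.378, 0) (12.957, 29) (7.0722, 29)]
5. shoelace: 326.5556

Area of P0's cell: 326.5556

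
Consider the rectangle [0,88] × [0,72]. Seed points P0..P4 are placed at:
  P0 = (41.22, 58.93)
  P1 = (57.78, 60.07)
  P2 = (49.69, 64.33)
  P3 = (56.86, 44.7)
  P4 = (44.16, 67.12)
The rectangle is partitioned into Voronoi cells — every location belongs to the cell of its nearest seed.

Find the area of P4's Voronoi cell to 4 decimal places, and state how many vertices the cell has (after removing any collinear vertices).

1. box [0,88]×[0,72]: [(0, 0) (88, 0) (88, 72) (0, 72)]
2. ⊥bis P4·P0 via (42.69,63.025): [(88, 46.7599) (88, 72) (17.6882, 72)]  |A|=887.3392
3. ⊥bis P4·P1 via (50.97,63.595): [(49.4237, 60.6078) (55.3206, 72) (17.6882, 72)]  |A|=214.3586
4. ⊥bis P4·P2 via (46.925,65.725): [(45.1223, 62.1519) (50.0909, 72) (17.6882, 72)]  |A|=159.5527
5. ⊥bis P4·P3 via (50.51,55.91): [(45.1223, 62.1519) (50.0909, 72) (17.6882, 72)]  |A|=159.5527
6. canonical 3-gon: [(45.1223, 62.1519) (50.0909, 72) (17.6882, 72)]
7. shoelace: 159.5527

Area of P4's cell: 159.5527 (3 vertices)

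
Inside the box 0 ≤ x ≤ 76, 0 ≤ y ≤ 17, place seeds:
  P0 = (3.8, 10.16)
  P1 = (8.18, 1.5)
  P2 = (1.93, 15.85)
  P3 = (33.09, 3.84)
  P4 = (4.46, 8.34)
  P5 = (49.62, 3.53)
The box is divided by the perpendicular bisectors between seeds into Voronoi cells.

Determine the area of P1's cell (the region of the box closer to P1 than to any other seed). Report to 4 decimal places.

1. box [0,76]×[0,17]: [(0, 0) (76, 0) (76, 17) (0, 17)]
2. ⊥bis P1·P0 via (5.99,5.83): [(0, 2.8004) (0, 0) (76, 0) (76, 17) (28.075, 17)]  |A|=1092.6735
3. ⊥bis P1·P2 via (5.055,8.675): [(0, 2.8004) (0, 0) (76, 0) (76, 17) (28.075, 17)]  |A|=1092.6735
4. ⊥bis P1·P3 via (20.635,2.67): [(19.6874, 12.7578) (0, 2.8004) (0, 0) (20.8858, 0)]  |A|=160.7946
5. ⊥bis P1·P4 via (6.32,4.92): [(19.7381, 12.2176) (0, 1.4828) (0, 0) (20.8858, 0)]  |A|=142.2209
6. ⊥bis P1·P5 via (28.9,2.515): [(19.7381, 12.2176) (0, 1.4828) (0, 0) (20.8858, 0)]  |A|=142.2209
7. canonical 4-gon: [(19.7381, 12.2176) (0, 1.4828) (0, 0) (20.8858, 0)]
8. shoelace: 142.2209

Area of P1's cell: 142.2209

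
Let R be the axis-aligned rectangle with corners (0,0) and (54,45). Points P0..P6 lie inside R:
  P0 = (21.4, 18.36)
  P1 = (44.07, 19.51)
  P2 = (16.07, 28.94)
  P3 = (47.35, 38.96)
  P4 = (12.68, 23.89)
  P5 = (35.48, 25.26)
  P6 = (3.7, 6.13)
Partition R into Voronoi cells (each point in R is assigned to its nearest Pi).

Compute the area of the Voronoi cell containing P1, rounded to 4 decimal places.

Area of P1's cell: 507.1604

1. box [0,54]×[0,45]: [(0, 0) (54, 0) (54, 45) (0, 45)]
2. ⊥bis P1·P0 via (32.735,18.935): [(33.6955, 0) (54, 0) (54, 45) (31.4128, 45)]  |A|=965.063
3. ⊥bis P1·P2 via (30.07,24.225): [(32.1529, 30.4097) (33.6955, 0) (54, 0) (54, 45) (37.0667, 45)]  |A|=923.8166
4. ⊥bis P1·P3 via (45.71,29.235): [(32.5071, 31.4615) (32.1529, 30.4097) (33.6955, 0) (54, 0) (54, 27.837)]  |A|=624.75
5. ⊥bis P1·P4 via (28.375,21.7): [(32.5071, 31.4615) (32.1529, 30.4097) (33.6955, 0) (54, 0) (54, 27.837)]  |A|=624.75
6. ⊥bis P1·P5 via (39.775,22.385): [(44.4972, 29.4395) (33.0682, 12.3657) (33.6955, 0) (54, 0) (54, 27.837)]  |A|=507.1604
7. ⊥bis P1·P6 via (23.885,12.82): [(44.4972, 29.4395) (33.0682, 12.3657) (33.6955, 0) (54, 0) (54, 27.837)]  |A|=507.1604
8. canonical 5-gon: [(44.4972, 29.4395) (33.0682, 12.3657) (33.6955, 0) (54, 0) (54, 27.837)]
9. shoelace: 507.1604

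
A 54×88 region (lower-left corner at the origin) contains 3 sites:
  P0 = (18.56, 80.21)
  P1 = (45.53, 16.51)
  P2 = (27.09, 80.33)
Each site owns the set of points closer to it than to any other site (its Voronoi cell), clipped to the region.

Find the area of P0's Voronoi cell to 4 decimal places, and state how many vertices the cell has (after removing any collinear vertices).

1. box [0,54]×[0,88]: [(0, 0) (54, 0) (54, 88) (0, 88)]
2. ⊥bis P0·P1 via (32.045,48.36): [(0, 34.7924) (54, 57.6555) (54, 88) (0, 88)]  |A|=2255.9044
3. ⊥bis P0·P2 via (22.825,80.27): [(0, 34.7924) (23.3258, 44.6684) (22.7163, 88) (0, 88)]  |A|=1112.7216
4. canonical 4-gon: [(0, 34.7924) (23.3258, 44.6684) (22.7163, 88) (0, 88)]
5. shoelace: 1112.7216

Area of P0's cell: 1112.7216 (4 vertices)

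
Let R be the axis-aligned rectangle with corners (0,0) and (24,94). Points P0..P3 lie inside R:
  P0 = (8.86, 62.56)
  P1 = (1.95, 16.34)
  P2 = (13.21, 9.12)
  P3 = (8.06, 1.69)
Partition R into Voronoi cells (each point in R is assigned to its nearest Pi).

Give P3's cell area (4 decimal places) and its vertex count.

Area of P3's cell: 102.3469 (4 vertices)

1. box [0,24]×[0,94]: [(0, 0) (24, 0) (24, 94) (0, 94)]
2. ⊥bis P3·P0 via (8.46,32.125): [(0, 32.2362) (0, 0) (24, 0) (24, 31.9208)]  |A|=769.8834
3. ⊥bis P3·P1 via (5.005,9.015): [(0, 6.9276) (0, 0) (24, 0) (24, 16.9371)]  |A|=286.3768
4. ⊥bis P3·P2 via (10.635,5.405): [(5.2683, 9.1248) (0, 6.9276) (0, 0) (18.4329, 0)]  |A|=102.3469
5. canonical 4-gon: [(5.2683, 9.1248) (0, 6.9276) (0, 0) (18.4329, 0)]
6. shoelace: 102.3469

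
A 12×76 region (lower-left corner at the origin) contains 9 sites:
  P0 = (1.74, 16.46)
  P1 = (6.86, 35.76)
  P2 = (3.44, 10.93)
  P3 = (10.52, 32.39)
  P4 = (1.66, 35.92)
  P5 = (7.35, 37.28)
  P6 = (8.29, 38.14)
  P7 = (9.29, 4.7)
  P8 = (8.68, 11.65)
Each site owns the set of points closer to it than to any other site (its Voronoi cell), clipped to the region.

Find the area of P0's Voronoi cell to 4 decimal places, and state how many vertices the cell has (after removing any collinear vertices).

Area of P0's cell: 93.2160 (5 vertices)

1. box [0,12]×[0,76]: [(0, 0) (12, 0) (12, 76) (0, 76)]
2. ⊥bis P0·P1 via (4.3,26.11): [(0, 27.2507) (0, 0) (12, 0) (12, 24.0673)]  |A|=307.9082
3. ⊥bis P0·P2 via (2.59,13.695): [(0, 27.2507) (0, 12.8988) (12, 16.5878) (12, 24.0673)]  |A|=130.9888
4. ⊥bis P0·P3 via (6.13,24.425): [(1.934, 26.7377) (0, 27.2507) (0, 12.8988) (12, 16.5878) (12, 21.1897)]  |A|=116.5058
5. ⊥bis P0·P4 via (1.7,26.19): [(2.9186, 26.195) (0, 26.183) (0, 12.8988) (12, 16.5878) (12, 21.1897)]  |A|=114.6755
6. ⊥bis P0·P5 via (4.545,26.87): [(2.9186, 26.195) (0, 26.183) (0, 12.8988) (12, 16.5878) (12, 21.1897)]  |A|=114.6755
7. ⊥bis P0·P6 via (5.015,27.3): [(2.9186, 26.195) (0, 26.183) (0, 12.8988) (12, 16.5878) (12, 21.1897)]  |A|=114.6755
8. ⊥bis P0·P7 via (5.515,10.58): [(2.9186, 26.195) (0, 26.183) (0, 12.8988) (12, 16.5878) (12, 21.1897)]  |A|=114.6755
9. ⊥bis P0·P8 via (5.21,14.055): [(10.6649, 21.9255) (2.9186, 26.195) (0, 26.183) (0, 12.8988) (5.6023, 14.621)]  |A|=93.216
10. canonical 5-gon: [(10.6649, 21.9255) (2.9186, 26.195) (0, 26.183) (0, 12.8988) (5.6023, 14.621)]
11. shoelace: 93.216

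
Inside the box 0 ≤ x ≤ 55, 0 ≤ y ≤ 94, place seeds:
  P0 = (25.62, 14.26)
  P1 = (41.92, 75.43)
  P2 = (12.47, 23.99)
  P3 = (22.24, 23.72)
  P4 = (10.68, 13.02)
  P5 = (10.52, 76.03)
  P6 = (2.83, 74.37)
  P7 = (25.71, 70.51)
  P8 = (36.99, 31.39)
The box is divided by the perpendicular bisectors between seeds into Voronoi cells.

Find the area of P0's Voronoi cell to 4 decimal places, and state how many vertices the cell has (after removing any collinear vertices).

Area of P0's cell: 600.0775 (5 vertices)

1. box [0,55]×[0,94]: [(0, 0) (55, 0) (55, 94) (0, 94)]
2. ⊥bis P0·P1 via (33.77,44.845): [(0, 53.8437) (0, 0) (55, 0) (55, 39.1878)]  |A|=2558.3673
3. ⊥bis P0·P2 via (19.045,19.125): [(37.3667, 43.8866) (4.894, 0) (55, 0) (55, 39.1878)]  |A|=1444.9972
4. ⊥bis P0·P3 via (23.93,18.99): [(17.1536, 16.5688) (4.894, 0) (55, 0) (55, 30.0911)]  |A|=984.5194
5. ⊥bis P0·P4 via (18.15,13.64): [(17.8852, 16.8302) (19.2821, 0) (55, 0) (55, 30.0911)]  |A|=858.9831
6. ⊥bis P0·P5 via (18.07,45.145): [(17.8852, 16.8302) (19.2821, 0) (55, 0) (55, 30.0911)]  |A|=858.9831
7. ⊥bis P0·P6 via (14.225,44.315): [(17.8852, 16.8302) (19.2821, 0) (55, 0) (55, 30.0911)]  |A|=858.9831
8. ⊥bis P0·P7 via (25.665,42.385): [(17.8852, 16.8302) (19.2821, 0) (55, 0) (55, 30.0911)]  |A|=858.9831
9. ⊥bis P0·P8 via (31.305,22.825): [(32.4802, 22.0449) (17.8852, 16.8302) (19.2821, 0) (55, 0) (55, 7.0975)]  |A|=600.0775
10. canonical 5-gon: [(32.4802, 22.0449) (17.8852, 16.8302) (19.2821, 0) (55, 0) (55, 7.0975)]
11. shoelace: 600.0775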